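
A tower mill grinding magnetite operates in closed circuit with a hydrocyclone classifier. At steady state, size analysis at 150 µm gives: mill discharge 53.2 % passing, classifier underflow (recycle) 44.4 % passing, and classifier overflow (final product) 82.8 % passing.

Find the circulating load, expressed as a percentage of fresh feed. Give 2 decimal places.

Balance %-passing 150 µm (r = R/F):
(1+r)d = ru + o → r = (o−d)/(d−u)
r = (82.8 − 53.2)/(53.2 − 44.4) = 29.6/8.8 = 3.3636
CL = 100·r = 336.36 %

CL = 336.36 %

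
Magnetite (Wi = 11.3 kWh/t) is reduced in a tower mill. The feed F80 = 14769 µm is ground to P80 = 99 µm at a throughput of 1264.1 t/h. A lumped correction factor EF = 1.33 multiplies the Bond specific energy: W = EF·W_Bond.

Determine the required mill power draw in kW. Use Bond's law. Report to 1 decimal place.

W_Bond = 10·Wi·(1/√P₈₀ − 1/√F₈₀)
W = 10·11.3·(1/√99 − 1/√14769) = 10·11.3·(0.092275) = 10.4271 kWh/t
W_actual = 1.33 × 10.4271 = 13.8680 kWh/t
P = W·T = 13.8680·1264.1 = 17530.6 kW

P = 17530.6 kW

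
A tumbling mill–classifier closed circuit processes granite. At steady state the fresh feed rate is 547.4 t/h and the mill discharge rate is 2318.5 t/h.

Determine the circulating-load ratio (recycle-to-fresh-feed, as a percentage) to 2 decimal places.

CL = 323.55 %

Discharge = new feed + return, hence
R = M − F = 2318.5 − 547.4 = 1771.1 t/h
CL = 100·R/F = 100·1771.1/547.4 = 323.55 %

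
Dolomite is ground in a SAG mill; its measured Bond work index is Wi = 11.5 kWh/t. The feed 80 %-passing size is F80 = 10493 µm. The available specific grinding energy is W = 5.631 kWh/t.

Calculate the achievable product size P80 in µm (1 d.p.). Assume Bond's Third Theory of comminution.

W = 10 Wi (1/√P80 − 1/√F80)  [Bond]
P80^-0.5 = F80^-0.5 + W/(10 Wi)
  = 5.6310/(10·11.5) + 1/√10493 = 0.048965 + 0.009762 = 0.058727
P80 = (1/0.058727)² = 17.0278² = 289.95 µm

P80 = 289.9 µm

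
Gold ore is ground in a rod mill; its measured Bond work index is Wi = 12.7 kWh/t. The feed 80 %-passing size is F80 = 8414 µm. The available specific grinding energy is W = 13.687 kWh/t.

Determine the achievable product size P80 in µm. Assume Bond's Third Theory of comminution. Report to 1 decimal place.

P80 = 71.0 µm

W = 10·Wi·(P80^(-½) − F80^(-½))
P80^-0.5 = F80^-0.5 + W/(10 Wi)
  = 13.6870/(10·12.7) + 1/√8414 = 0.107772 + 0.010902 = 0.118673
P80 = (1/0.118673)² = 8.4265² = 71.01 µm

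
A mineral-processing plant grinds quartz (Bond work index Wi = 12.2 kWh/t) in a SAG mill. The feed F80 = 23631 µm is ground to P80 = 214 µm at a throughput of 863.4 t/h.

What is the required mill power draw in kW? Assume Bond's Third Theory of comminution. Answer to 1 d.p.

P = 6515.3 kW

W = 10 Wi (P80^-0.5 − F80^-0.5)
W = 10·12.2·(1/√214 − 1/√23631) = 10·12.2·(0.061853) = 7.5461 kWh/t
P_mill = W·ṁ = 7.5461·863.4 = 6515.3 kW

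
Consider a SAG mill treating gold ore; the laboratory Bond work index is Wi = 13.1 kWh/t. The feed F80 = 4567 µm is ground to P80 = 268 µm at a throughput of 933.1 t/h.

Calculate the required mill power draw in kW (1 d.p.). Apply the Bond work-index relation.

P = 5658.0 kW

Bond: W = 10·Wi·(1/√P80 − 1/√F80)
W = 10·13.1·(1/√268 − 1/√4567) = 10·13.1·(0.046287) = 6.0636 kWh/t
Mill draw = 6.0636 × 933.1 = 5658.0 kW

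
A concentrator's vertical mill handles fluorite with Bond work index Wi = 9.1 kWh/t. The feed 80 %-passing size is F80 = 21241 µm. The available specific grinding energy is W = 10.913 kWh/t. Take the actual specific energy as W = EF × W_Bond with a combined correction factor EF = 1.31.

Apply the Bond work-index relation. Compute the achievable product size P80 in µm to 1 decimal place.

Bond: W = 10·Wi·(1/√P80 − 1/√F80)
W_Bond = W / EF = 10.913 / 1.31 = 8.3305 kWh/t
⇒ 1/√P80 = W_Bond/(10 Wi) + 1/√F80
  = 8.3305/(10·9.1) + 1/√21241 = 0.091544 + 0.006861 = 0.098406
P80 = (1/0.098406)² = 10.1620² = 103.27 µm

P80 = 103.3 µm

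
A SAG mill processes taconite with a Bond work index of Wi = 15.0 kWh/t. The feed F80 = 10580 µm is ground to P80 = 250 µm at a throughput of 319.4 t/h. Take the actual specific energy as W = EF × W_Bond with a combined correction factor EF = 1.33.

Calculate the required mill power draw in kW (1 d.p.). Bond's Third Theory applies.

P = 3410.5 kW

W_Bond = 10·Wi·(1/√P₈₀ − 1/√F₈₀)
W = 10·15.0·(1/√250 − 1/√10580) = 10·15.0·(0.053524) = 8.0285 kWh/t
Corrected W = EF·W_Bond = 1.33·8.0285 = 10.6779 kWh/t
Power = W × throughput = 10.6779 kWh/t × 319.4 t/h = 3410.5 kW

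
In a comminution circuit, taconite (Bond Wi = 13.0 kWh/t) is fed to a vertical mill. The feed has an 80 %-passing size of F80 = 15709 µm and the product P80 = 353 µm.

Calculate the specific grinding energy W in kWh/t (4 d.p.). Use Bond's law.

Bond: W = 10·Wi·(1/√P80 − 1/√F80)
1/√353 = 0.053225;  1/√15709 = 0.007979
W = 10·13.0·(0.053225 − 0.007979) = 5.8820 kWh/t

W = 5.8820 kWh/t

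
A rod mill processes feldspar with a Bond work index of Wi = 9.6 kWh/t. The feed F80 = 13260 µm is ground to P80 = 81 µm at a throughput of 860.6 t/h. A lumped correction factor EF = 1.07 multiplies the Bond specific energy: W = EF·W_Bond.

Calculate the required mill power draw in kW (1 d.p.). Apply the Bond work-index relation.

P = 9054.6 kW

W = 10·Wi·[P80^(−½) − F80^(−½)]
W = 10·9.6·(1/√81 − 1/√13260) = 10·9.6·(0.102427) = 9.8330 kWh/t
W_actual = 1.07 × 9.8330 = 10.5213 kWh/t
P_mill = W·ṁ = 10.5213·860.6 = 9054.6 kW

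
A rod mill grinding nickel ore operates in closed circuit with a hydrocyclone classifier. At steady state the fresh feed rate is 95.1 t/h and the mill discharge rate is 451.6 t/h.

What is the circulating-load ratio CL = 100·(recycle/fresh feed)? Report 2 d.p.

Mill node: discharge = fresh + recycle.
R = M − F = 451.6 − 95.1 = 356.5 t/h
CL = 100·R/F = 100·356.5/95.1 = 374.87 %

CL = 374.87 %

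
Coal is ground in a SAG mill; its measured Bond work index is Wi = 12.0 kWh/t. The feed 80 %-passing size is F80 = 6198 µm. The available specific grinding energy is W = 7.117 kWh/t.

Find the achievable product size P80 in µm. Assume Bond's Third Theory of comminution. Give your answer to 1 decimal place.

W = 10·Wi·(P80^(-½) − F80^(-½))
P80^(−½) = W/(10 Wi) + F80^(−½)
  = 7.1170/(10·12.0) + 1/√6198 = 0.059308 + 0.012702 = 0.072010
P80 = (1/0.072010)² = 13.8869² = 192.85 µm

P80 = 192.8 µm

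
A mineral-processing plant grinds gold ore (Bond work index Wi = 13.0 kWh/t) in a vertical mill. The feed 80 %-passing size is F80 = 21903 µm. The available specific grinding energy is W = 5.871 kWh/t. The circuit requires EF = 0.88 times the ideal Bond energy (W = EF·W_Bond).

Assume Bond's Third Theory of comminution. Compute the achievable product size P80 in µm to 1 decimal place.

W = 10 Wi / √P80 − 10 Wi / √F80
W_Bond = W / EF = 5.871 / 0.88 = 6.6716 kWh/t
P80^-0.5 = F80^-0.5 + W_Bond/(10 Wi)
  = 6.6716/(10·13.0) + 1/√21903 = 0.051320 + 0.006757 = 0.058077
P80 = (1/0.058077)² = 17.2186² = 296.48 µm

P80 = 296.5 µm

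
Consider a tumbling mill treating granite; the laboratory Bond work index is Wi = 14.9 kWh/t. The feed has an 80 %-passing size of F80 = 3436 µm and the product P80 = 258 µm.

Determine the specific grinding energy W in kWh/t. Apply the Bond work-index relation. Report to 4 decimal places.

W = 6.7344 kWh/t

W_Bond = 10·Wi·(1/√P₈₀ − 1/√F₈₀)
1/√258 = 0.062257;  1/√3436 = 0.017060
W = 10·14.9·(0.062257 − 0.017060) = 6.7344 kWh/t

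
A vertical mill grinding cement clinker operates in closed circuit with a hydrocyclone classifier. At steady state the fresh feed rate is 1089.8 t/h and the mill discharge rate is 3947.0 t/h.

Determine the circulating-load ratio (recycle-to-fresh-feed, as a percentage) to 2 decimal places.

Mill node: discharge = fresh + recycle.
R = M − F = 3947.0 − 1089.8 = 2857.2 t/h
CL = 100·R/F = 100·2857.2/1089.8 = 262.18 %

CL = 262.18 %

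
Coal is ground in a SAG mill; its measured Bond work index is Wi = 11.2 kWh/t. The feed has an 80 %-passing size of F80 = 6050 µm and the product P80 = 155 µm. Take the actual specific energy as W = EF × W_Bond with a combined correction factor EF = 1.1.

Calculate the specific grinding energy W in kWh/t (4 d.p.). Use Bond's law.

W = 8.3117 kWh/t

W = 10 Wi / √P80 − 10 Wi / √F80
1/√155 = 0.080322;  1/√6050 = 0.012856
W = 10·11.2·(0.080322 − 0.012856) = 7.5561 kWh/t
With EF = 1.1: W = 7.5561·1.1 = 8.3117 kWh/t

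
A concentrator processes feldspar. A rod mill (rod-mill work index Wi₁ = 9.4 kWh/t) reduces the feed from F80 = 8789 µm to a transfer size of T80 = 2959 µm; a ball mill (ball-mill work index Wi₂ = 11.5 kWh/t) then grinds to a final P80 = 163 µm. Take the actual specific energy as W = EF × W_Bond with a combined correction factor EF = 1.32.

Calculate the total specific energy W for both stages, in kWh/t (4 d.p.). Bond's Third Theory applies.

W = 10.0568 kWh/t

Bond: W = 10·Wi·(1/√P80 − 1/√F80)
Stage 1 (8789→2959 µm, Wi₁=9.4): W₁ = 10·9.4·(0.018383 − 0.010667) = 0.7254 kWh/t
Stage 2 (2959→163 µm, Wi₂=11.5): W₂ = 10·11.5·(0.078326 − 0.018383) = 6.8934 kWh/t
W = W₁ + W₂ = 0.7254 + 6.8934 = 7.6188 kWh/t
W_actual = 1.32 × 7.6188 = 10.0568 kWh/t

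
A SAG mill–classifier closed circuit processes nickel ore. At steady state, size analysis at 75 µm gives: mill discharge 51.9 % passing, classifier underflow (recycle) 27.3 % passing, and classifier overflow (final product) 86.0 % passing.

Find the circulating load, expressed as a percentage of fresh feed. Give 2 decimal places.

CL = 138.62 %

Two-product formula at 75 µm:
(1+r)·d = r·u + o ⇒ r = (o−d)/(d−u)
r = (86.0 − 51.9)/(51.9 − 27.3) = 34.1/24.6 = 1.3862
CL = 100·r = 138.62 %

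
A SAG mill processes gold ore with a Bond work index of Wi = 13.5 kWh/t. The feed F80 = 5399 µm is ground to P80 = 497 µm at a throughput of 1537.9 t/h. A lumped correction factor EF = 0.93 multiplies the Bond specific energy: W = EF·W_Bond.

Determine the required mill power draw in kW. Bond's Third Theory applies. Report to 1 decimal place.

P = 6033.2 kW

W = 10 Wi (1/√P80 − 1/√F80)  [Bond]
W = 10·13.5·(1/√497 − 1/√5399) = 10·13.5·(0.031247) = 4.2183 kWh/t
Apply correction: 4.2183 × 0.93 = 3.9230 kWh/t
P_mill = W·ṁ = 3.9230·1537.9 = 6033.2 kW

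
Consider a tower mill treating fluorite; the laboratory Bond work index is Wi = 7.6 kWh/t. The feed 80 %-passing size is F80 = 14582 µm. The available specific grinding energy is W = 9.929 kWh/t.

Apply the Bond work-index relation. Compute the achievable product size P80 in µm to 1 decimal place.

P80 = 51.8 µm

W = 10·Wi·[P80^(−½) − F80^(−½)]
⇒ 1/√P80 = W/(10·Wi) + 1/√F80
  = 9.9290/(10·7.6) + 1/√14582 = 0.130645 + 0.008281 = 0.138926
P80 = (1/0.138926)² = 7.1981² = 51.81 µm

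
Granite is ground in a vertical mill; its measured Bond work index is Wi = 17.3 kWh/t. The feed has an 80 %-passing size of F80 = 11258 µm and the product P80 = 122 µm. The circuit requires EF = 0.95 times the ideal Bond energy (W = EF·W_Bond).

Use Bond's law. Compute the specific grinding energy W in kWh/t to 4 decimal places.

W = 13.3306 kWh/t

Bond: W = 10·Wi·(1/√P80 − 1/√F80)
1/√122 = 0.090536;  1/√11258 = 0.009425
W = 10·17.3·(0.090536 − 0.009425) = 14.0322 kWh/t
W_actual = 0.95 × 14.0322 = 13.3306 kWh/t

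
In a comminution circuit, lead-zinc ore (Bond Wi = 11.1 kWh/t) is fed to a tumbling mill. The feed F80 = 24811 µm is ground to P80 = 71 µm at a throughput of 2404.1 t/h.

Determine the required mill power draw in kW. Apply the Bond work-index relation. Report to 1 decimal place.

W = 10 Wi / √P80 − 10 Wi / √F80
W = 10·11.1·(1/√71 − 1/√24811) = 10·11.1·(0.112330) = 12.4686 kWh/t
P = W·T = 12.4686·2404.1 = 29975.7 kW

P = 29975.7 kW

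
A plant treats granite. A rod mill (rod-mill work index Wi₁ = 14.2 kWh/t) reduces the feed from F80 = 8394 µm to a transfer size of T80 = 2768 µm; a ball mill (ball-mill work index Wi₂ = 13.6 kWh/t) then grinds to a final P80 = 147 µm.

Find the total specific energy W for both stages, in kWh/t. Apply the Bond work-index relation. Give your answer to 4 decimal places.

W = 10 Wi (P80^-0.5 − F80^-0.5)
Stage 1 (8394→2768 µm, Wi₁=14.2): W₁ = 10·14.2·(0.019007 − 0.010915) = 1.1491 kWh/t
Stage 2 (2768→147 µm, Wi₂=13.6): W₂ = 10·13.6·(0.082479 − 0.019007) = 8.6321 kWh/t
W = W₁ + W₂ = 1.1491 + 8.6321 = 9.7812 kWh/t

W = 9.7812 kWh/t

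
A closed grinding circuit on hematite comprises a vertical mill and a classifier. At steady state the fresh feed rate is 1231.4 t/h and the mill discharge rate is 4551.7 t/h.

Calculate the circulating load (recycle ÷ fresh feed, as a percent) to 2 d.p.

CL = 269.64 %

Mill node: discharge = fresh + recycle.
R = M − F = 4551.7 − 1231.4 = 3320.3 t/h
CL = 100·R/F = 100·3320.3/1231.4 = 269.64 %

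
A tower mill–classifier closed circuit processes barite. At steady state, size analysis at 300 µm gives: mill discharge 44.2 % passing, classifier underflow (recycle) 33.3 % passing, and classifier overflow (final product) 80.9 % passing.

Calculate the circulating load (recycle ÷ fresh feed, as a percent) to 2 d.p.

Let r = R/F. Size balance at 300 µm:
d + r·d = r·u + o → r(d−u) = o−d
r = (80.9 − 44.2)/(44.2 − 33.3) = 36.7/10.9 = 3.3670
CL = 100·r = 336.70 %

CL = 336.70 %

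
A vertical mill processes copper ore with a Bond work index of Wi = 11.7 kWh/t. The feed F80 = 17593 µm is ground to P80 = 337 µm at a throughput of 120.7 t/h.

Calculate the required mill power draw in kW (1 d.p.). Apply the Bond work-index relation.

Bond:  W = 10 Wi (1/√P − 1/√F)
W = 10·11.7·(1/√337 − 1/√17593) = 10·11.7·(0.046934) = 5.4913 kWh/t
P_mill = W·ṁ = 5.4913·120.7 = 662.8 kW

P = 662.8 kW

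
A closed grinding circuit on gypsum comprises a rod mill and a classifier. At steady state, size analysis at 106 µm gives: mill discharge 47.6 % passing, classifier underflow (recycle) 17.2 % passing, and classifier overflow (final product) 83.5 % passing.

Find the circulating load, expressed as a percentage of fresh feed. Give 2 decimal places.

Classifier node, passing 106 µm:
(1+r)d = ru + o → r = (o−d)/(d−u)
r = (83.5 − 47.6)/(47.6 − 17.2) = 35.9/30.4 = 1.1809
CL = 100·r = 118.09 %

CL = 118.09 %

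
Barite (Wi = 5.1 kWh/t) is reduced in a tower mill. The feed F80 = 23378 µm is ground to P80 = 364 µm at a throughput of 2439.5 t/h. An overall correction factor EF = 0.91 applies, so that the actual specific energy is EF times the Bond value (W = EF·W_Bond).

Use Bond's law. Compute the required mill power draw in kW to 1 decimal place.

Bond: W = 10·Wi·(1/√P80 − 1/√F80)
W = 10·5.1·(1/√364 − 1/√23378) = 10·5.1·(0.045874) = 2.3396 kWh/t
Apply correction: 2.3396 × 0.91 = 2.1290 kWh/t
P = W·T = 2.1290·2439.5 = 5193.7 kW

P = 5193.7 kW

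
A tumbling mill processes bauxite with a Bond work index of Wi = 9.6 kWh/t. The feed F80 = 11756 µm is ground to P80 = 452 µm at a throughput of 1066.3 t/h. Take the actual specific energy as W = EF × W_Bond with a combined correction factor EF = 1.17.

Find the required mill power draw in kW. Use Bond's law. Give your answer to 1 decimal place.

Bond:  W = 10 Wi (1/√P − 1/√F)
W = 10·9.6·(1/√452 − 1/√11756) = 10·9.6·(0.037813) = 3.6301 kWh/t
W_actual = 1.17 × 3.6301 = 4.2472 kWh/t
Mill draw = 4.2472 × 1066.3 = 4528.8 kW

P = 4528.8 kW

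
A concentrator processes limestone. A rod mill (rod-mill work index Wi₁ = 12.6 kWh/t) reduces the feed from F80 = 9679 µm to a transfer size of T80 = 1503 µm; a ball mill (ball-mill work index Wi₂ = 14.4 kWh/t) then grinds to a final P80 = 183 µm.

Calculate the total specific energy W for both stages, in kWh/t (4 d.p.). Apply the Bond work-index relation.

W = 8.8998 kWh/t

Bond:  W = 10 Wi (1/√P − 1/√F)
Stage 1 (9679→1503 µm, Wi₁=12.6): W₁ = 10·12.6·(0.025794 − 0.010164) = 1.9693 kWh/t
Stage 2 (1503→183 µm, Wi₂=14.4): W₂ = 10·14.4·(0.073922 − 0.025794) = 6.9304 kWh/t
W = W₁ + W₂ = 1.9693 + 6.9304 = 8.8998 kWh/t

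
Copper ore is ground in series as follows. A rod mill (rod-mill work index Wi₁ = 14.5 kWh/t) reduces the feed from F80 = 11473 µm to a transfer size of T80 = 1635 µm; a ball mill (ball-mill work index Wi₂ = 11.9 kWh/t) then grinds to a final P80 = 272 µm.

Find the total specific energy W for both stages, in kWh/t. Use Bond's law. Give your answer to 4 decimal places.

W = 6.5047 kWh/t

Bond:  W = 10 Wi (1/√P − 1/√F)
Stage 1 (11473→1635 µm, Wi₁=14.5): W₁ = 10·14.5·(0.024731 − 0.009336) = 2.2323 kWh/t
Stage 2 (1635→272 µm, Wi₂=11.9): W₂ = 10·11.9·(0.060634 − 0.024731) = 4.2724 kWh/t
W = W₁ + W₂ = 2.2323 + 4.2724 = 6.5047 kWh/t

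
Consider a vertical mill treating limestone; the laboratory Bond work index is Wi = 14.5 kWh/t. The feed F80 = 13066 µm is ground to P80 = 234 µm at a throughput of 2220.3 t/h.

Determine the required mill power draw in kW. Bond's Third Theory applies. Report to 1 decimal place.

W = 10 Wi (P80^-0.5 − F80^-0.5)
W = 10·14.5·(1/√234 − 1/√13066) = 10·14.5·(0.056624) = 8.2104 kWh/t
P = W·T = 8.2104·2220.3 = 18229.6 kW

P = 18229.6 kW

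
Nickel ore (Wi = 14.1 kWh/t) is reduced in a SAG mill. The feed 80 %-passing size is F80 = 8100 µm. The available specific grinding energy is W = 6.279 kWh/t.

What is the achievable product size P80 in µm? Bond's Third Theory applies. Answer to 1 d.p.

Bond:  W = 10 Wi (1/√P − 1/√F)
⇒ 1/√P80 = W/(10 Wi) + 1/√F80
  = 6.2790/(10·14.1) + 1/√8100 = 0.044532 + 0.011111 = 0.055643
P80 = (1/0.055643)² = 17.9717² = 322.98 µm

P80 = 323.0 µm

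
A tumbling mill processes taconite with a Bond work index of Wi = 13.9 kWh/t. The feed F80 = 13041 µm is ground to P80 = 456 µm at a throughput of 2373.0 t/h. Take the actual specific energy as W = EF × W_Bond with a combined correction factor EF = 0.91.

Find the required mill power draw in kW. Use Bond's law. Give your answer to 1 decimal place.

W = 10·Wi·(P80^(-½) − F80^(-½))
W = 10·13.9·(1/√456 − 1/√13041) = 10·13.9·(0.038073) = 5.2921 kWh/t
Apply correction: 5.2921 × 0.91 = 4.8158 kWh/t
P_mill = W·ṁ = 4.8158·2373.0 = 11427.9 kW

P = 11427.9 kW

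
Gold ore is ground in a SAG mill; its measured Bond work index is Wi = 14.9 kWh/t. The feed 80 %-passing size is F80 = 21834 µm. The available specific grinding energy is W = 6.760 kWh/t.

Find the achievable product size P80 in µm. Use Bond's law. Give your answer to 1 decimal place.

P80 = 367.9 µm

W = 10 Wi (1/√P80 − 1/√F80)  [Bond]
⇒ 1/√P80 = W/(10 Wi) + 1/√F80
  = 6.7600/(10·14.9) + 1/√21834 = 0.045369 + 0.006768 = 0.052137
P80 = (1/0.052137)² = 19.1803² = 367.89 µm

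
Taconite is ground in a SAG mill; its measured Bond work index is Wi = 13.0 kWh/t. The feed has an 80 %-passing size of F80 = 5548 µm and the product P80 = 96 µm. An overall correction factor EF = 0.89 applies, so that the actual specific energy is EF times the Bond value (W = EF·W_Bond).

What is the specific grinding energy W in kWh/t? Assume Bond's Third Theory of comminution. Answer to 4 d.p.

W = 10 Wi (1/√P80 − 1/√F80)  [Bond]
1/√96 = 0.102062;  1/√5548 = 0.013426
W = 10·13.0·(0.102062 − 0.013426) = 11.5227 kWh/t
Apply correction: 11.5227 × 0.89 = 10.2552 kWh/t

W = 10.2552 kWh/t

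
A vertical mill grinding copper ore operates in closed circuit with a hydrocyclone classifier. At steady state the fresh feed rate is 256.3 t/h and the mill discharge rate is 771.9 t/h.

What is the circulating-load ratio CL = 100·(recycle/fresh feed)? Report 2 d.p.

Mill node: discharge = fresh + recycle.
R = M − F = 771.9 − 256.3 = 515.6 t/h
CL = 100·R/F = 100·515.6/256.3 = 201.17 %

CL = 201.17 %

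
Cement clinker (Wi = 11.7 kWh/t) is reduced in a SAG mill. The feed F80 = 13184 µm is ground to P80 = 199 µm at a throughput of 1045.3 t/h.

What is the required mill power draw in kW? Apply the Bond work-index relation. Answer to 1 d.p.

W = 10 Wi (P80^-0.5 − F80^-0.5)
W = 10·11.7·(1/√199 − 1/√13184) = 10·11.7·(0.062179) = 7.2749 kWh/t
P = W·T = 7.2749·1045.3 = 7604.5 kW

P = 7604.5 kW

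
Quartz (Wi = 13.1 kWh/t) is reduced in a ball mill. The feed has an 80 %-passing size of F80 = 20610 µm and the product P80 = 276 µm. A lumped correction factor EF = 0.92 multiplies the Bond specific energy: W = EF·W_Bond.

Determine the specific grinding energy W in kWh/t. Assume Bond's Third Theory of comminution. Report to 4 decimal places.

W = 6.4150 kWh/t

W = 10 Wi (1/√P80 − 1/√F80)  [Bond]
1/√276 = 0.060193;  1/√20610 = 0.006966
W = 10·13.1·(0.060193 − 0.006966) = 6.9728 kWh/t
With EF = 0.92: W = 6.9728·0.92 = 6.4150 kWh/t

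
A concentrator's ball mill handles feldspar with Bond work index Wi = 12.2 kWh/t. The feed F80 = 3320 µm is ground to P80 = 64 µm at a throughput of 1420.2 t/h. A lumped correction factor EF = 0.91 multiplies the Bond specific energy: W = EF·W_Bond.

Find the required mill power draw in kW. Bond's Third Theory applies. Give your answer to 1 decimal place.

Bond: W = 10·Wi·(1/√P80 − 1/√F80)
W = 10·12.2·(1/√64 − 1/√3320) = 10·12.2·(0.107645) = 13.1327 kWh/t
W_actual = 0.91 × 13.1327 = 11.9507 kWh/t
Mill draw = 11.9507 × 1420.2 = 16972.4 kW

P = 16972.4 kW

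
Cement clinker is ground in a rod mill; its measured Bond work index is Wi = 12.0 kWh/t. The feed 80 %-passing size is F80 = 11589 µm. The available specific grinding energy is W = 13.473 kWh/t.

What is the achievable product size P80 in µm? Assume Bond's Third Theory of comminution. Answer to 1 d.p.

P80 = 67.7 µm

W = 10 Wi (P80^-0.5 − F80^-0.5)
⇒ 1/√P80 = W/(10 Wi) + 1/√F80
  = 13.4730/(10·12.0) + 1/√11589 = 0.112275 + 0.009289 = 0.121564
P80 = (1/0.121564)² = 8.2261² = 67.67 µm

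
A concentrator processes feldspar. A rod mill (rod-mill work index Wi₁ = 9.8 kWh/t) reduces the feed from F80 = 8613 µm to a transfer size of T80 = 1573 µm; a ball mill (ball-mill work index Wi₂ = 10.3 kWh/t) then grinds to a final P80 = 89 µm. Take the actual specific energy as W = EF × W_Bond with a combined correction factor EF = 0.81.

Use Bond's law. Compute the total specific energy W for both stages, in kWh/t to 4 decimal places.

W = 7.8861 kWh/t

W = 10·Wi·[P80^(−½) − F80^(−½)]
Stage 1 (8613→1573 µm, Wi₁=9.8): W₁ = 10·9.8·(0.025214 − 0.010775) = 1.4150 kWh/t
Stage 2 (1573→89 µm, Wi₂=10.3): W₂ = 10·10.3·(0.106000 − 0.025214) = 8.3210 kWh/t
W = W₁ + W₂ = 1.4150 + 8.3210 = 9.7359 kWh/t
Apply correction: 9.7359 × 0.81 = 7.8861 kWh/t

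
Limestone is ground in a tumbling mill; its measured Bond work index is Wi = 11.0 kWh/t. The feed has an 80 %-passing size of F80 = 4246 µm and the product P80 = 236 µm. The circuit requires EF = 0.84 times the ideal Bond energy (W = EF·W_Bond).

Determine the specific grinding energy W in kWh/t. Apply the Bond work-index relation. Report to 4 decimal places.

Bond:  W = 10 Wi (1/√P − 1/√F)
1/√236 = 0.065094;  1/√4246 = 0.015347
W = 10·11.0·(0.065094 − 0.015347) = 5.4723 kWh/t
With EF = 0.84: W = 5.4723·0.84 = 4.5967 kWh/t

W = 4.5967 kWh/t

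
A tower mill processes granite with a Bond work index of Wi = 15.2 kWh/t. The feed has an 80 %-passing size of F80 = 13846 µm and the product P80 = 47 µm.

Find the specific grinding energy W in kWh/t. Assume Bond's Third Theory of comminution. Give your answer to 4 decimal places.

W = 20.8797 kWh/t

W = 10·Wi·[P80^(−½) − F80^(−½)]
1/√47 = 0.145865;  1/√13846 = 0.008498
W = 10·15.2·(0.145865 − 0.008498) = 20.8797 kWh/t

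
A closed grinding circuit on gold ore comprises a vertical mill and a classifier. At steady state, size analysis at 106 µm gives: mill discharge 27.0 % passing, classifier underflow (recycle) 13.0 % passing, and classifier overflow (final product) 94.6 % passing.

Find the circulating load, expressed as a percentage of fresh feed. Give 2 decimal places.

Two-product formula at 106 µm:
Fd + Rd = Ru + Fo ⇒ R/F = (o−d)/(d−u)
r = (94.6 − 27.0)/(27.0 − 13.0) = 67.6/14.0 = 4.8286
CL = 100·r = 482.86 %

CL = 482.86 %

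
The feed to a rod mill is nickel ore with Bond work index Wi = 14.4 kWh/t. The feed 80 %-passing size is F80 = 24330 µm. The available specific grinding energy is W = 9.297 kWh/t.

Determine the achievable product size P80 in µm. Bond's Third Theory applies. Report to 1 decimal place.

P80 = 198.5 µm

W = 10·Wi·[P80^(−½) − F80^(−½)]
⇒ 1/√P80 = W/(10 Wi) + 1/√F80
  = 9.2970/(10·14.4) + 1/√24330 = 0.064563 + 0.006411 = 0.070974
P80 = (1/0.070974)² = 14.0898² = 198.52 µm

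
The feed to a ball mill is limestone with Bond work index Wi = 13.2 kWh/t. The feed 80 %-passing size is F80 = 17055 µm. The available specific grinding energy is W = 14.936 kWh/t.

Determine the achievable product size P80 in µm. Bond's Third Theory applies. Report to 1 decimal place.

W = 10 Wi (1/√P80 − 1/√F80)  [Bond]
⇒ 1/√P80 = W/(10 Wi) + 1/√F80
  = 14.9360/(10·13.2) + 1/√17055 = 0.113152 + 0.007657 = 0.120809
P80 = (1/0.120809)² = 8.2775² = 68.52 µm

P80 = 68.5 µm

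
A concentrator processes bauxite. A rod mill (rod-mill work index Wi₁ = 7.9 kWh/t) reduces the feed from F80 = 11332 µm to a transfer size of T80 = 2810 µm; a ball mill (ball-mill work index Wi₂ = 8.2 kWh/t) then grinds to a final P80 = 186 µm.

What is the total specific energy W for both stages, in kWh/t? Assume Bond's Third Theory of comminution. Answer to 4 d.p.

W = 5.2138 kWh/t

W = 10 Wi (1/√P80 − 1/√F80)  [Bond]
Stage 1 (11332→2810 µm, Wi₁=7.9): W₁ = 10·7.9·(0.018865 − 0.009394) = 0.7482 kWh/t
Stage 2 (2810→186 µm, Wi₂=8.2): W₂ = 10·8.2·(0.073324 − 0.018865) = 4.4656 kWh/t
W = W₁ + W₂ = 0.7482 + 4.4656 = 5.2138 kWh/t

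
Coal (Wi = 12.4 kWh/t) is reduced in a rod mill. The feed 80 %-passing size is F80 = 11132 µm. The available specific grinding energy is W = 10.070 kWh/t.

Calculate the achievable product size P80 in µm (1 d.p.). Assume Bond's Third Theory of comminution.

P80 = 121.6 µm

W = 10 Wi (P80^-0.5 − F80^-0.5)
⇒ 1/√P80 = W/(10 Wi) + 1/√F80
  = 10.0700/(10·12.4) + 1/√11132 = 0.081210 + 0.009478 = 0.090688
P80 = (1/0.090688)² = 11.0269² = 121.59 µm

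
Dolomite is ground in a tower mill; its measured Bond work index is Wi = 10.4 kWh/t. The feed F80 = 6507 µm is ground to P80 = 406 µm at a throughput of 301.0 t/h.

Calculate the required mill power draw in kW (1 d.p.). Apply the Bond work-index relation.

W = 10 Wi (P80^-0.5 − F80^-0.5)
W = 10·10.4·(1/√406 − 1/√6507) = 10·10.4·(0.037232) = 3.8722 kWh/t
P = W·T = 3.8722·301.0 = 1165.5 kW

P = 1165.5 kW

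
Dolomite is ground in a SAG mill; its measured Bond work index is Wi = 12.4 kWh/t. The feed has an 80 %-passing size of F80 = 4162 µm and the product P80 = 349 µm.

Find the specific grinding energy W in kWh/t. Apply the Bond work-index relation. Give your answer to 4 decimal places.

W = 10 Wi (P80^-0.5 − F80^-0.5)
1/√349 = 0.053529;  1/√4162 = 0.015501
W = 10·12.4·(0.053529 − 0.015501) = 4.7155 kWh/t

W = 4.7155 kWh/t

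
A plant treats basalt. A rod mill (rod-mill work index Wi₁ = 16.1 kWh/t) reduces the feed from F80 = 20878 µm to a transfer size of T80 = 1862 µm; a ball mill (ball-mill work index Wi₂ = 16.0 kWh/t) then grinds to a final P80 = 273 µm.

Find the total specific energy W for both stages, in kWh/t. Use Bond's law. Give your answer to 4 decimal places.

W = 8.5926 kWh/t

W_Bond = 10·Wi·(1/√P₈₀ − 1/√F₈₀)
Stage 1 (20878→1862 µm, Wi₁=16.1): W₁ = 10·16.1·(0.023174 − 0.006921) = 2.6168 kWh/t
Stage 2 (1862→273 µm, Wi₂=16.0): W₂ = 10·16.0·(0.060523 − 0.023174) = 5.9757 kWh/t
W = W₁ + W₂ = 2.6168 + 5.9757 = 8.5926 kWh/t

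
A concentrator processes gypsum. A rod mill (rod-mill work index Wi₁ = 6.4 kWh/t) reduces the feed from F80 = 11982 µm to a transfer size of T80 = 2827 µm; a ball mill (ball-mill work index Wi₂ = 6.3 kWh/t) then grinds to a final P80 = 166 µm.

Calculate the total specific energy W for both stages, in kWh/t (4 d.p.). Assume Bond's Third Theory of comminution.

W = 4.3239 kWh/t

W = 10 Wi (P80^-0.5 − F80^-0.5)
Stage 1 (11982→2827 µm, Wi₁=6.4): W₁ = 10·6.4·(0.018808 − 0.009136) = 0.6190 kWh/t
Stage 2 (2827→166 µm, Wi₂=6.3): W₂ = 10·6.3·(0.077615 − 0.018808) = 3.7049 kWh/t
W = W₁ + W₂ = 0.6190 + 3.7049 = 4.3239 kWh/t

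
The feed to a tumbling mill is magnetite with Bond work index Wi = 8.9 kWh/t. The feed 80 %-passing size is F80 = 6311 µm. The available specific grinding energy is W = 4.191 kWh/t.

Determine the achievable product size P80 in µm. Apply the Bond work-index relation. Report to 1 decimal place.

P80 = 280.8 µm

W = 10 Wi / √P80 − 10 Wi / √F80
P80^(−½) = W/(10 Wi) + F80^(−½)
  = 4.1910/(10·8.9) + 1/√6311 = 0.047090 + 0.012588 = 0.059678
P80 = (1/0.059678)² = 16.7567² = 280.79 µm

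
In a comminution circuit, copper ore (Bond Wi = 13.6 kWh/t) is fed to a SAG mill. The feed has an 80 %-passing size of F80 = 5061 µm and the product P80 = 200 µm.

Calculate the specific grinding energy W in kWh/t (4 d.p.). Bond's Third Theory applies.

W_Bond = 10·Wi·(1/√P₈₀ − 1/√F₈₀)
1/√200 = 0.070711;  1/√5061 = 0.014057
W = 10·13.6·(0.070711 − 0.014057) = 7.7049 kWh/t

W = 7.7049 kWh/t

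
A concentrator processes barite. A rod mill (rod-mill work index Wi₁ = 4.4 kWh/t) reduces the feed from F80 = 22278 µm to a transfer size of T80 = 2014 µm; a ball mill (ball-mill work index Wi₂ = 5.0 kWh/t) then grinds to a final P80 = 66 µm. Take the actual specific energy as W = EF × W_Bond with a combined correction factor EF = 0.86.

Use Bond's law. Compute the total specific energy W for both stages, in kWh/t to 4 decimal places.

Bond:  W = 10 Wi (1/√P − 1/√F)
Stage 1 (22278→2014 µm, Wi₁=4.4): W₁ = 10·4.4·(0.022283 − 0.006700) = 0.6857 kWh/t
Stage 2 (2014→66 µm, Wi₂=5.0): W₂ = 10·5.0·(0.123091 − 0.022283) = 5.0404 kWh/t
W = W₁ + W₂ = 0.6857 + 5.0404 = 5.7261 kWh/t
With EF = 0.86: W = 5.7261·0.86 = 4.9244 kWh/t

W = 4.9244 kWh/t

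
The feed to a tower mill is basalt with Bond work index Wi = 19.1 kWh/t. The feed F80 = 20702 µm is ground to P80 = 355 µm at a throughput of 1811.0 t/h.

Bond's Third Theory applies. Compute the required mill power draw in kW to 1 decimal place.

P = 15954.5 kW

Bond:  W = 10 Wi (1/√P − 1/√F)
W = 10·19.1·(1/√355 − 1/√20702) = 10·19.1·(0.046124) = 8.8097 kWh/t
P = W·T = 8.8097·1811.0 = 15954.5 kW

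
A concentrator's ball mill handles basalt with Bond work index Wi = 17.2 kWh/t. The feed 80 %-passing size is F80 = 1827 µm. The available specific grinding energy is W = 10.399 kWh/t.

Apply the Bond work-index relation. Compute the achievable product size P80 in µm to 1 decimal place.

W = 10 Wi / √P80 − 10 Wi / √F80
⇒ 1/√P80 = W/(10·Wi) + 1/√F80
  = 10.3990/(10·17.2) + 1/√1827 = 0.060459 + 0.023395 = 0.083855
P80 = (1/0.083855)² = 11.9254² = 142.21 µm

P80 = 142.2 µm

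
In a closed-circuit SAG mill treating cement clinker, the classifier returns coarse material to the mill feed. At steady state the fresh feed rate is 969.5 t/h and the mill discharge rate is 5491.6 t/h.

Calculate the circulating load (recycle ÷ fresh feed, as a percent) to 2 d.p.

Steady state: M = F + R.
R = M − F = 5491.6 − 969.5 = 4522.1 t/h
CL = 100·R/F = 100·4522.1/969.5 = 466.44 %

CL = 466.44 %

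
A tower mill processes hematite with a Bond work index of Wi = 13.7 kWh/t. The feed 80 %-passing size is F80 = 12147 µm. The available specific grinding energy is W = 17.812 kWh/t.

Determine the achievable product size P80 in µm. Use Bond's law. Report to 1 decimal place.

W = 10 Wi (1/√P80 − 1/√F80)  [Bond]
1/√P80 = 1/√F80 + W/(10·Wi)
  = 17.8120/(10·13.7) + 1/√12147 = 0.130015 + 0.009073 = 0.139088
P80 = (1/0.139088)² = 7.1897² = 51.69 µm

P80 = 51.7 µm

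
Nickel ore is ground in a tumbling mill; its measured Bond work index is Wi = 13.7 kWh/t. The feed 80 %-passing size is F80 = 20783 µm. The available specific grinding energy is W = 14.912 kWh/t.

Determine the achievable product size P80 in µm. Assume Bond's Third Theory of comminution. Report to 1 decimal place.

P80 = 74.6 µm

W = 10 Wi / √P80 − 10 Wi / √F80
⇒ 1/√P80 = W/(10 Wi) + 1/√F80
  = 14.9120/(10·13.7) + 1/√20783 = 0.108847 + 0.006937 = 0.115783
P80 = (1/0.115783)² = 8.6368² = 74.59 µm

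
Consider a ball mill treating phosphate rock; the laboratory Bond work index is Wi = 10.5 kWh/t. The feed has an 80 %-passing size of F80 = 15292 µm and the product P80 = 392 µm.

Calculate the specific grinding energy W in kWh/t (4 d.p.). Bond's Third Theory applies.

W = 4.4542 kWh/t

W = 10·Wi·(P80^(-½) − F80^(-½))
1/√392 = 0.050508;  1/√15292 = 0.008087
W = 10·10.5·(0.050508 − 0.008087) = 4.4542 kWh/t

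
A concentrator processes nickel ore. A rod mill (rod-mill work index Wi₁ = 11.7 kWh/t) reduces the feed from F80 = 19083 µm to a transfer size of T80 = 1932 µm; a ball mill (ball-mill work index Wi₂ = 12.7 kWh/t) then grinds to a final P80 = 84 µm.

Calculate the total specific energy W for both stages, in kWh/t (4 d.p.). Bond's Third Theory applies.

W = 12.7824 kWh/t

W = 10·Wi·(P80^(-½) − F80^(-½))
Stage 1 (19083→1932 µm, Wi₁=11.7): W₁ = 10·11.7·(0.022751 − 0.007239) = 1.8149 kWh/t
Stage 2 (1932→84 µm, Wi₂=12.7): W₂ = 10·12.7·(0.109109 − 0.022751) = 10.9675 kWh/t
W = W₁ + W₂ = 1.8149 + 10.9675 = 12.7824 kWh/t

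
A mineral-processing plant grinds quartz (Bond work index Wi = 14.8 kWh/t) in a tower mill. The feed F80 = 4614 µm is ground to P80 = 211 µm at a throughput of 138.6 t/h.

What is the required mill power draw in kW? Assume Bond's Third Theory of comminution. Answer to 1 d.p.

Bond: W = 10·Wi·(1/√P80 − 1/√F80)
W = 10·14.8·(1/√211 − 1/√4614) = 10·14.8·(0.054121) = 8.0099 kWh/t
P = W·T = 8.0099·138.6 = 1110.2 kW

P = 1110.2 kW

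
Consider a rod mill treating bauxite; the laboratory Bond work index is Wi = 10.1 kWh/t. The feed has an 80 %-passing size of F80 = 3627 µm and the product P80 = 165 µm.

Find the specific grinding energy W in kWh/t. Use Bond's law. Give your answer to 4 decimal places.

W = 10 Wi (1/√P80 − 1/√F80)  [Bond]
1/√165 = 0.077850;  1/√3627 = 0.016605
W = 10·10.1·(0.077850 − 0.016605) = 6.1858 kWh/t

W = 6.1858 kWh/t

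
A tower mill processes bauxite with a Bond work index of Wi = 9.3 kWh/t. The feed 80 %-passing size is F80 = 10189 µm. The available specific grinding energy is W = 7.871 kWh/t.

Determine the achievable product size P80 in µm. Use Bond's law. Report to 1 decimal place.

W = 10·Wi·[P80^(−½) − F80^(−½)]
⇒ 1/√P80 = W/(10 Wi) + 1/√F80
  = 7.8710/(10·9.3) + 1/√10189 = 0.084634 + 0.009907 = 0.094541
P80 = (1/0.094541)² = 10.5774² = 111.88 µm

P80 = 111.9 µm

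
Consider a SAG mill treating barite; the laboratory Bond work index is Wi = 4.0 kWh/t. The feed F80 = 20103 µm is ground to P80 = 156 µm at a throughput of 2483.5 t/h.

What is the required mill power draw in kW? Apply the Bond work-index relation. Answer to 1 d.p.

P = 7252.9 kW

Bond:  W = 10 Wi (1/√P − 1/√F)
W = 10·4.0·(1/√156 − 1/√20103) = 10·4.0·(0.073011) = 2.9204 kWh/t
Power = W × throughput = 2.9204 kWh/t × 2483.5 t/h = 7252.9 kW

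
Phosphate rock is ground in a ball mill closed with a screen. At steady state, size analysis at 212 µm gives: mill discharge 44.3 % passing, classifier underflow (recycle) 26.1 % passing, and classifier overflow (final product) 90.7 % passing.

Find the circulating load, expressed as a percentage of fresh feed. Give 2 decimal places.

CL = 254.95 %

Mass balance on the −212 µm fraction:
(1+r)·d = r·u + o ⇒ r = (o−d)/(d−u)
r = (90.7 − 44.3)/(44.3 − 26.1) = 46.4/18.2 = 2.5495
CL = 100·r = 254.95 %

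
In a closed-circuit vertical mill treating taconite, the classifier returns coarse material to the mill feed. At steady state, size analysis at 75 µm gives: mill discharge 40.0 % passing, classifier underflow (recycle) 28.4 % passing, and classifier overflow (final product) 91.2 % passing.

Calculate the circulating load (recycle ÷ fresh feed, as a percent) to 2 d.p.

Let r = R/F. Size balance at 75 µm:
r = (o − d)/(d − u)
r = (91.2 − 40.0)/(40.0 − 28.4) = 51.2/11.6 = 4.4138
CL = 100·r = 441.38 %

CL = 441.38 %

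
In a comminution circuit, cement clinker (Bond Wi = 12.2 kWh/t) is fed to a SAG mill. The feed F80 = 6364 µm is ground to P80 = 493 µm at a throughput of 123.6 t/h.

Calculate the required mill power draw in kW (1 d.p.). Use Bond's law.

P = 490.1 kW

W = 10 Wi / √P80 − 10 Wi / √F80
W = 10·12.2·(1/√493 − 1/√6364) = 10·12.2·(0.032502) = 3.9653 kWh/t
Power = W × throughput = 3.9653 kWh/t × 123.6 t/h = 490.1 kW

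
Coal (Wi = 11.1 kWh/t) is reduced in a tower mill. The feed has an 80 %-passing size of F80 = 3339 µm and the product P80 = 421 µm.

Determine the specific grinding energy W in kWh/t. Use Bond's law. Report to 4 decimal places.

W = 3.4889 kWh/t

W = 10 Wi (1/√P80 − 1/√F80)  [Bond]
1/√421 = 0.048737;  1/√3339 = 0.017306
W = 10·11.1·(0.048737 − 0.017306) = 3.4889 kWh/t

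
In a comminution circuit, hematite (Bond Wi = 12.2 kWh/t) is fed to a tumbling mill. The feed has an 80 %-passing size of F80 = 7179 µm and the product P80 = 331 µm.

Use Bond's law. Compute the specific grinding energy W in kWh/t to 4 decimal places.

W = 5.2658 kWh/t

W = 10·Wi·[P80^(−½) − F80^(−½)]
1/√331 = 0.054965;  1/√7179 = 0.011802
W = 10·12.2·(0.054965 − 0.011802) = 5.2658 kWh/t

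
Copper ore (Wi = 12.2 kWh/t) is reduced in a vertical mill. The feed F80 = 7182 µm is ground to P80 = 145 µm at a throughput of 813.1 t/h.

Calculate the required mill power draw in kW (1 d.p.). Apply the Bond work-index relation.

P = 7067.4 kW

W = 10 Wi (1/√P80 − 1/√F80)  [Bond]
W = 10·12.2·(1/√145 − 1/√7182) = 10·12.2·(0.071246) = 8.6920 kWh/t
P = W·T = 8.6920·813.1 = 7067.4 kW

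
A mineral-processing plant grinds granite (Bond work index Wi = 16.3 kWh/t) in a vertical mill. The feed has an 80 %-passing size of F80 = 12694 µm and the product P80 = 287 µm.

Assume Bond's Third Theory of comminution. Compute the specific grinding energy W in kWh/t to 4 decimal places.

W = 10 Wi (P80^-0.5 − F80^-0.5)
1/√287 = 0.059028;  1/√12694 = 0.008876
W = 10·16.3·(0.059028 − 0.008876) = 8.1749 kWh/t

W = 8.1749 kWh/t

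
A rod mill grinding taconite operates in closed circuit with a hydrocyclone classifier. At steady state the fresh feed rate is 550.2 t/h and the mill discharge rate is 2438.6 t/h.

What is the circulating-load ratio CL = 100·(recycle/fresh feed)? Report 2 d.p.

CL = 343.22 %

Steady state: M = F + R.
R = M − F = 2438.6 − 550.2 = 1888.4 t/h
CL = 100·R/F = 100·1888.4/550.2 = 343.22 %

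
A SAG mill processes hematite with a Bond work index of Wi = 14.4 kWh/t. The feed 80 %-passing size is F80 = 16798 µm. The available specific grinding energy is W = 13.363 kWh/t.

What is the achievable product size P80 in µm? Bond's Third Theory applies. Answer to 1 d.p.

Bond:  W = 10 Wi (1/√P − 1/√F)
1/√P80 = 1/√F80 + W/(10·Wi)
  = 13.3630/(10·14.4) + 1/√16798 = 0.092799 + 0.007716 = 0.100514
P80 = (1/0.100514)² = 9.9488² = 98.98 µm

P80 = 99.0 µm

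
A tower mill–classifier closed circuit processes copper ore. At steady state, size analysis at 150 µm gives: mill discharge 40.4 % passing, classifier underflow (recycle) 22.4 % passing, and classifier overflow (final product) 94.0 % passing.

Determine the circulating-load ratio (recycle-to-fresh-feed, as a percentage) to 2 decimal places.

Classifier node, passing 150 µm:
d + r·d = r·u + o → r(d−u) = o−d
r = (94.0 − 40.4)/(40.4 − 22.4) = 53.6/18.0 = 2.9778
CL = 100·r = 297.78 %

CL = 297.78 %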